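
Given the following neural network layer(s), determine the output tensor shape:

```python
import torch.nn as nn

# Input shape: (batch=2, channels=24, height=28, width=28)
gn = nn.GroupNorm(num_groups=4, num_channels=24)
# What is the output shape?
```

Input: (2, 24, 28, 28) -> Output: (2, 24, 28, 28)

Answer: (2, 24, 28, 28)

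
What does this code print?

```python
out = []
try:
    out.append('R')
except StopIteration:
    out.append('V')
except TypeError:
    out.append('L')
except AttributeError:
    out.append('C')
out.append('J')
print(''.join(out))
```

Execution trace: 'R' (try body, no exception) → 'J' (after the try/except). Output: RJ

Answer: RJ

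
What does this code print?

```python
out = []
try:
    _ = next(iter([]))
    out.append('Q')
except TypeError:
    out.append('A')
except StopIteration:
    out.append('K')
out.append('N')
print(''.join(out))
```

Execution trace: 'K' (except StopIteration) → 'N' (after the try/except). Output: KN

Answer: KN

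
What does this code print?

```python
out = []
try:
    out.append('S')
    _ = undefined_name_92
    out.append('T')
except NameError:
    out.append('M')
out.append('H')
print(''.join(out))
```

Execution trace: 'S' (try body) → 'M' (except NameError) → 'H' (after the try/except). Output: SMH

Answer: SMH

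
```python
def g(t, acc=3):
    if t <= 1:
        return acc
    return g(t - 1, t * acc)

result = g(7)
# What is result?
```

Accumulator trace (n, acc): (7, 3) -> (6, 21) -> (5, 126) -> (4, 630) -> (3, 2520) -> (2, 7560) -> (1, 15120) -> return 15120

Answer: 15120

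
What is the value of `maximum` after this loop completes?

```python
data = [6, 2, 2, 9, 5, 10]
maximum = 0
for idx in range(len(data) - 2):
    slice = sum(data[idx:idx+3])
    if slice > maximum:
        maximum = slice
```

Max sum of 3-element window in [6, 2, 2, 9, 5, 10]
`maximum` takes the values: 0 → 10 → 13 → 16 → 24

Answer: 24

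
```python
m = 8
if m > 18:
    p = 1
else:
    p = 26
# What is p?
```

Trace:
`m = 8` → m = 8
`if m > 18: ...` → m > 18 is False, take else branch → p = 26
So p = 26

Answer: 26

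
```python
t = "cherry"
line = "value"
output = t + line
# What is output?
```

Trace:
`t = "cherry"` → t = 'cherry'
`line = "value"` → line = 'value'
`output = t + line` → output = 'cherryvalue'
So output = 'cherryvalue'

Answer: 'cherryvalue'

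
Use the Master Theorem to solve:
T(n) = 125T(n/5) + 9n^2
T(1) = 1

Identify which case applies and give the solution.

a=125, b=5, f(n)=9n^2. log_5(125) = 3. Since c=2 < 3, Case 1 applies: T(n) = Θ(n^log_b(a)) = O(n^3).

Answer: O(n^3) - Case 1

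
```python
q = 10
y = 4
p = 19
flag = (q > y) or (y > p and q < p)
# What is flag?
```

Trace:
`q = 10` → q = 10
`y = 4` → y = 4
`p = 19` → p = 19
`flag = (q > y) or (y > p and q < p)` → flag = True
So flag = True

Answer: True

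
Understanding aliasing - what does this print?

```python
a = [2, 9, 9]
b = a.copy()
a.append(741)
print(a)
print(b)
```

Key concept: list.copy() creates independent copy.
Step by step:
`a = [2, 9, 9]` → a = [2, 9, 9]
`b = a.copy()` → b = [2, 9, 9]
`a.append(741)` → a = [2, 9, 9, 741]
`print(a)` → prints [2, 9, 9, 741]
`print(b)` → prints [2, 9, 9]

Answer:
[2, 9, 9, 741]
[2, 9, 9]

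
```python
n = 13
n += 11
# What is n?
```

Trace:
`n = 13` → n = 13
`n += 11` → n = 24
So n = 24

Answer: 24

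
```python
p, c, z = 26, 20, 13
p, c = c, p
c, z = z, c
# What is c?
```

Trace:
`p, c, z = 26, 20, 13` → p = 26; c = 20; z = 13
`p, c = c, p` → p = 20; c = 26
`c, z = z, c` → c = 13; z = 26
So c = 13

Answer: 13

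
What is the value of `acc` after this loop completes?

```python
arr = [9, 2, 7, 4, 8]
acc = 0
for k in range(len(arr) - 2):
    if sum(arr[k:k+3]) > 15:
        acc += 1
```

Count windows with sum > 15
`acc` takes the values: 0 → 1 → 2

Answer: 2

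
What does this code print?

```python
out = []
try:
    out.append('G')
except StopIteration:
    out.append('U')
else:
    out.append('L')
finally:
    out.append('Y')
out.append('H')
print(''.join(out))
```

Execution trace: 'G' (try body, no exception) → 'L' (else) → 'Y' (finally) → 'H' (after the try/except). Output: GLYH

Answer: GLYH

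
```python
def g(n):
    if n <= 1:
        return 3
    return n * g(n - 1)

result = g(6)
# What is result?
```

g(6) = 6 * 5 * 4 * 3 * 2 * 3 = 2160

Answer: 2160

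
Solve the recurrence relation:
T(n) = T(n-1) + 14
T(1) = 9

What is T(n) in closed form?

Unrolling: T(n) = T(1) + 14·(n-1) = 9 + 14(n-1) = 14n - 5.

Answer: T(n) = 14n - 5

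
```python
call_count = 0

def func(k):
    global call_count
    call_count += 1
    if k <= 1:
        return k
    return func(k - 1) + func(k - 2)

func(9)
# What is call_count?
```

Calls(k) = 1 + Calls(k-1) + Calls(k-2); Calls(0)=Calls(1)=1. For k=9 this gives 109.

Answer: 109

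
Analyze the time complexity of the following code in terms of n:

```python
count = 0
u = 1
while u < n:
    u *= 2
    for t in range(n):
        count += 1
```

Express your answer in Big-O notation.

Each loop level contributes: log n × n. Multiplying the contributions gives O(n log n).

Answer: O(n log n)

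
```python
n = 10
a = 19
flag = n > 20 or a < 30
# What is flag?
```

Trace:
`n = 10` → n = 10
`a = 19` → a = 19
`flag = n > 20 or a < 30` → flag = True
So flag = True

Answer: True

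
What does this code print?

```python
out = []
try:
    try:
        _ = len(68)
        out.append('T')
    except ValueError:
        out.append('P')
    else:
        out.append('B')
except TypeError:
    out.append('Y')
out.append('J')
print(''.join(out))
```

Execution trace: 'Y' (outer except TypeError) → 'J' (after the try/except). Output: YJ

Answer: YJ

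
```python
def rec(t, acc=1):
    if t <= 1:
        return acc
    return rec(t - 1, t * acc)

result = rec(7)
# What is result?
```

Accumulator trace (n, acc): (7, 1) -> (6, 7) -> (5, 42) -> (4, 210) -> (3, 840) -> (2, 2520) -> (1, 5040) -> return 5040

Answer: 5040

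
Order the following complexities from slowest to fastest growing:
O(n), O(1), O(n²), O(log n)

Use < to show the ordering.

Ordered by growth rate: O(1) < O(log n) < O(n) < O(n²)

Answer: O(1) < O(log n) < O(n) < O(n²)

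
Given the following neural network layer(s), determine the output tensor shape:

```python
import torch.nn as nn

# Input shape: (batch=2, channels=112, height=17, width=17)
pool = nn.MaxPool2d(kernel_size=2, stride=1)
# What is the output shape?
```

Input: (2, 112, 17, 17) -> Output: (2, 112, 16, 16)

Answer: (2, 112, 16, 16)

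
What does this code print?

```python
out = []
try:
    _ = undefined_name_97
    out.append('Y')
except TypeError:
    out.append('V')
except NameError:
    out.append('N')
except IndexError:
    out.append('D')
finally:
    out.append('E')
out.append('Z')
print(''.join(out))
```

Execution trace: 'N' (except NameError) → 'E' (finally) → 'Z' (after the try/except). Output: NEZ

Answer: NEZ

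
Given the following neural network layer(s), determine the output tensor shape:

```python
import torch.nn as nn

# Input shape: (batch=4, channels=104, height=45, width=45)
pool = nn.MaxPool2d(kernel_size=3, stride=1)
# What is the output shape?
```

Input: (4, 104, 45, 45) -> Output: (4, 104, 43, 43)

Answer: (4, 104, 43, 43)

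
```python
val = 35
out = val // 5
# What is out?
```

Trace:
`val = 35` → val = 35
`out = val // 5` → out = 7
So out = 7

Answer: 7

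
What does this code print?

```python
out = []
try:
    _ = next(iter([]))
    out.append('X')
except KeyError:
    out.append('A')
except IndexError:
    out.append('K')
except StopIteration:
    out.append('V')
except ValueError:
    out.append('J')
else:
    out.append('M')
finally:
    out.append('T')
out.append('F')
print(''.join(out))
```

Execution trace: 'V' (except StopIteration) → 'T' (finally) → 'F' (after the try/except). Output: VTF

Answer: VTF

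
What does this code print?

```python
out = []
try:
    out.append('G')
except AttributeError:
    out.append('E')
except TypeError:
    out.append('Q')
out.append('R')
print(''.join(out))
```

Execution trace: 'G' (try body, no exception) → 'R' (after the try/except). Output: GR

Answer: GR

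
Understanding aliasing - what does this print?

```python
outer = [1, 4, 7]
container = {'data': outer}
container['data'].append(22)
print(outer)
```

Key concept: dict holds reference to list.
Step by step:
`outer = [1, 4, 7]` → outer = [1, 4, 7]
`container = {'data': outer}` → container = {'data': [1, 4, 7]}
`container['data'].append(22)` → outer = [1, 4, 7, 22]; container = {'data': [1, 4, 7, 22]}
`print(outer)` → prints [1, 4, 7, 22]

Answer: [1, 4, 7, 22]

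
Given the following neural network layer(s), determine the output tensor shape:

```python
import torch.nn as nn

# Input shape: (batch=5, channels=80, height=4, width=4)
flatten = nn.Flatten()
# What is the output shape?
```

Input: (5, 80, 4, 4) -> Output: (5, 1280)

Answer: (5, 1280)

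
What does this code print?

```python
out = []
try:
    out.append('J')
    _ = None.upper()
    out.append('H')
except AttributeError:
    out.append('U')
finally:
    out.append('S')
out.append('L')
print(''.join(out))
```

Execution trace: 'J' (try body) → 'U' (except AttributeError) → 'S' (finally) → 'L' (after the try/except). Output: JUSL

Answer: JUSL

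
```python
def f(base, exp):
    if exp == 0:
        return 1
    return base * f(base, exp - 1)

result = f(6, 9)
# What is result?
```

f(6, 9) = 6 * 6 * 6 * 6 * 6 * 6 * 6 * 6 * 6 = 10077696

Answer: 10077696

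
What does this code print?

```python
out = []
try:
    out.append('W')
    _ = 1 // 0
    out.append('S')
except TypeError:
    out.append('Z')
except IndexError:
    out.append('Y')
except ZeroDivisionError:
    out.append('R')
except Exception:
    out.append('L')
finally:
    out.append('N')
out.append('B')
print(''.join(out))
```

Execution trace: 'W' (try body) → 'R' (except ZeroDivisionError) → 'N' (finally) → 'B' (after the try/except). Output: WRNB

Answer: WRNB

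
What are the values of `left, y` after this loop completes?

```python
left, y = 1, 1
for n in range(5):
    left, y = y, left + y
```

Fibonacci: after 5 iterations
`left, y` takes the values: (1, 1) → (1, 2) → (2, 3) → (3, 5) → (5, 8) → (8, 13)

Answer: 8, 13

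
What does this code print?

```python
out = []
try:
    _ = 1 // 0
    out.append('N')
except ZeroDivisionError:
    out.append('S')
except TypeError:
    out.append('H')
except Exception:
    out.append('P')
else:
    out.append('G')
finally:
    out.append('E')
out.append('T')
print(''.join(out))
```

Execution trace: 'S' (except ZeroDivisionError) → 'E' (finally) → 'T' (after the try/except). Output: SET

Answer: SET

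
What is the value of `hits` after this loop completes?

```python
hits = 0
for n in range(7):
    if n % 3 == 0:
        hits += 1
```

Count numbers divisible by 3 in range(7)
`hits` takes the values: 0 → 1 → 2 → 3

Answer: 3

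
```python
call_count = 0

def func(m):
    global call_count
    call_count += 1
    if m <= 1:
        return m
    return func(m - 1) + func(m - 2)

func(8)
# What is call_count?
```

Calls(m) = 1 + Calls(m-1) + Calls(m-2); Calls(0)=Calls(1)=1. For m=8 this gives 67.

Answer: 67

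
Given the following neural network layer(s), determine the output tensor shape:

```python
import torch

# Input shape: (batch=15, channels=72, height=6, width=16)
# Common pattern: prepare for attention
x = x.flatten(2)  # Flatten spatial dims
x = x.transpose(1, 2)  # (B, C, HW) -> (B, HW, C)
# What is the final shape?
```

Input: (15, 72, 6, 16) -> after flatten(2): (15, 72, 96) -> Output: (15, 96, 72)

Answer: (15, 96, 72)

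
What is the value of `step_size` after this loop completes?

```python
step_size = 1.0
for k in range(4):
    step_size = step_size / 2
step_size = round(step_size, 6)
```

Halving LR 4 times: 1 / 2^4
`step_size` takes the values: 1.0 → 0.5 → 0.25 → 0.125 → 0.0625

Answer: 0.0625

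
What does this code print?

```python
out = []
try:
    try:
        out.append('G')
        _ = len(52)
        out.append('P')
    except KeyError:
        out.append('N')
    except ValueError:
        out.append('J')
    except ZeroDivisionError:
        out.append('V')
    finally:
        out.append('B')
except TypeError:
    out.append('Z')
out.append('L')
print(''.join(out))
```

Execution trace: 'G' (try body) → 'B' (finally) → 'Z' (outer except TypeError) → 'L' (after the try/except). Output: GBZL

Answer: GBZL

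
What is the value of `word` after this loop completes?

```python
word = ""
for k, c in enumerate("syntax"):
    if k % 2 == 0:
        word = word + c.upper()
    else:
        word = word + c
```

Uppercase even positions in 'syntax'
`word` takes the values: "" → "S" → "Sy" → "SyN" → "SyNt" → "SyNtA" → "SyNtAx"

Answer: "SyNtAx"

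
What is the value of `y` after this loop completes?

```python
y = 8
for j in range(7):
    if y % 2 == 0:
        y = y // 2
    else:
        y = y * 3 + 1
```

Collatz-style transformation from 8
`y` takes the values: 8 → 4 → 2 → 1 → 4 → 2 → 1 → 4

Answer: 4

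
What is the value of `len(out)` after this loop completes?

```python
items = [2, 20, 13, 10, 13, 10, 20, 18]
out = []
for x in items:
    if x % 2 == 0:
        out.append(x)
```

Count even numbers in [2, 20, 13, 10, 13, 10, 20, 18]
`out` takes the values: [] → [2] → [2, 20] → [2, 20, 10] → [2, 20, 10, 10] → [2, 20, 10, 10, 20] → [2, 20, 10, 10, 20, 18]
So `len(out)` = 6

Answer: 6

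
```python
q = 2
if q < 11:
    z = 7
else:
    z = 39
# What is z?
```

Trace:
`q = 2` → q = 2
`if q < 11: ...` → q < 11 is True → z = 7
So z = 7

Answer: 7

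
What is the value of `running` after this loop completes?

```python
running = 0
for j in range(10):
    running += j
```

Sum of 0 to 9 = 45
`running` takes the values: 0 → 1 → 3 → 6 → 10 → 15 → 21 → 28 → 36 → 45

Answer: 45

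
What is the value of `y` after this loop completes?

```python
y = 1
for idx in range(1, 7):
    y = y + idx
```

Start at 1, add 1 through 6
`y` takes the values: 1 → 2 → 4 → 7 → 11 → 16 → 22

Answer: 22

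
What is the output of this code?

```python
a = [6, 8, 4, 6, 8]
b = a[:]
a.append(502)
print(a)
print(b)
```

Key concept: slice [:] creates copy.
Step by step:
`a = [6, 8, 4, 6, 8]` → a = [6, 8, 4, 6, 8]
`b = a[:]` → b = [6, 8, 4, 6, 8]
`a.append(502)` → a = [6, 8, 4, 6, 8, 502]
`print(a)` → prints [6, 8, 4, 6, 8, 502]
`print(b)` → prints [6, 8, 4, 6, 8]

Answer:
[6, 8, 4, 6, 8, 502]
[6, 8, 4, 6, 8]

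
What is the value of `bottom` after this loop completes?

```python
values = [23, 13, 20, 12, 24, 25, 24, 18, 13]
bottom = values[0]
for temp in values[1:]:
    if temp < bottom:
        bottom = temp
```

Minimum of [23, 13, 20, 12, 24, 25, 24, 18, 13]
`bottom` takes the values: 23 → 13 → 12

Answer: 12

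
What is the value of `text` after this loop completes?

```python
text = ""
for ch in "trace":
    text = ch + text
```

Reverse 'trace'
`text` takes the values: "" → "t" → "rt" → "art" → "cart" → "ecart"

Answer: "ecart"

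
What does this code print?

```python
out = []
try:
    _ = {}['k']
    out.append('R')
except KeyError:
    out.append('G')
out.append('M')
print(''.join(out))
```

Execution trace: 'G' (except KeyError) → 'M' (after the try/except). Output: GM

Answer: GM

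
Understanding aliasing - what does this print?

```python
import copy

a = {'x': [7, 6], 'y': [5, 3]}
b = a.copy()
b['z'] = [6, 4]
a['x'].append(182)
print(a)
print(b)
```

Key concept: shallow copy of dict with mutable values.
Step by step:
`a = {'x': [7, 6], 'y': [5, 3]}` → a = {'x': [7, 6], 'y': [5, 3]}
`b = a.copy()` → b = {'x': [7, 6], 'y': [5, 3]}
`b['z'] = [6, 4]` → b = {'x': [7, 6], 'y': [5, 3], 'z': [6, 4]}
`a['x'].append(182)` → a = {'x': [7, 6, 182], 'y': [5, 3]}; b = {'x': [7, 6, 182], 'y': [5, 3], 'z': [6, 4]}
`print(a)` → prints {'x': [7, 6, 182], 'y': [5, 3]}
`print(b)` → prints {'x': [7, 6, 182], 'y': [5, 3], 'z': [6, 4]}

Answer:
{'x': [7, 6, 182], 'y': [5, 3]}
{'x': [7, 6, 182], 'y': [5, 3], 'z': [6, 4]}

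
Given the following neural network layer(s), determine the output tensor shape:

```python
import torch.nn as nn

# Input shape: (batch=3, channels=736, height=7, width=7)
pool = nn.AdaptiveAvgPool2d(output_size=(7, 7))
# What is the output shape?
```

Input: (3, 736, 7, 7) -> Output: (3, 736, 7, 7)

Answer: (3, 736, 7, 7)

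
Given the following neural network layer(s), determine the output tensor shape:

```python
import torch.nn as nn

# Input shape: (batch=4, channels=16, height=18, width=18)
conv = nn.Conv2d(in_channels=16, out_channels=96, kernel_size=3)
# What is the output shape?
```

Input: (4, 16, 18, 18) -> Output: (4, 96, 16, 16)

Answer: (4, 96, 16, 16)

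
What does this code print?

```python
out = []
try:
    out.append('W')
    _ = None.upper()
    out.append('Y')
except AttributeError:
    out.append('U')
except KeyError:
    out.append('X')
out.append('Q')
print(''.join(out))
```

Execution trace: 'W' (try body) → 'U' (except AttributeError) → 'Q' (after the try/except). Output: WUQ

Answer: WUQ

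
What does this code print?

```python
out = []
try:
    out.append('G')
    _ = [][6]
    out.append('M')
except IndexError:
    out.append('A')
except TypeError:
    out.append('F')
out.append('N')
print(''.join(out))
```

Execution trace: 'G' (try body) → 'A' (except IndexError) → 'N' (after the try/except). Output: GAN

Answer: GAN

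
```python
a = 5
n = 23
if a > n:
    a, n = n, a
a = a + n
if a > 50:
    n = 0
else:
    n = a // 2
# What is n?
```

Trace:
`a = 5` → a = 5
`n = 23` → n = 23
`if a > n: ...` → a > n is False → no variable changes
`a = a + n` → a = 28
`if a > 50: ...` → a > 50 is False, take else branch → n = 14
So n = 14

Answer: 14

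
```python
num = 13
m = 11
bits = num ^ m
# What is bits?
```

Trace:
`num = 13` → num = 13
`m = 11` → m = 11
`bits = num ^ m` → bits = 6
So bits = 6

Answer: 6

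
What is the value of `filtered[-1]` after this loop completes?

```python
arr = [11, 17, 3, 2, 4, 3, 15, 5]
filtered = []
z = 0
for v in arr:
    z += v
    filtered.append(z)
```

Cumulative sum ends at 60
`filtered` takes the values: [] → [11] → [11, 28] → [11, 28, 31] → [11, 28, 31, 33] → [11, 28, 31, 33, 37] → [11, 28, 31, 33, 37, 40] → [11, 28, 31, 33, 37, 40, 55] → [11, 28, 31, 33, 37, 40, 55, 60]
So `filtered[-1]` = 60

Answer: 60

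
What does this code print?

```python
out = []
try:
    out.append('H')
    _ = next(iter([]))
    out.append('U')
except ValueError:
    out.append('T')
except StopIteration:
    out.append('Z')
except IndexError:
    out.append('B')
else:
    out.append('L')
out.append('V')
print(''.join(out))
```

Execution trace: 'H' (try body) → 'Z' (except StopIteration) → 'V' (after the try/except). Output: HZV

Answer: HZV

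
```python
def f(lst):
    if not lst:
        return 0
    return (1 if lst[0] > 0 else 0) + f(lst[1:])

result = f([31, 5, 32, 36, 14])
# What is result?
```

Count of positive elements in [31, 5, 32, 36, 14] = 5

Answer: 5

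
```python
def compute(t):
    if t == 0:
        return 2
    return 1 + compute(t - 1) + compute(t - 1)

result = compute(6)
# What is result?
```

compute(t) = 1 + 2·compute(t-1), compute(0)=2. Closed form: (2+1)·2^6 - 1 = 191.

Answer: 191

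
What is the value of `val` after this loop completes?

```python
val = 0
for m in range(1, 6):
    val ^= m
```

XOR of 1 to 5
`val` takes the values: 0 → 1 → 3 → 0 → 4 → 1

Answer: 1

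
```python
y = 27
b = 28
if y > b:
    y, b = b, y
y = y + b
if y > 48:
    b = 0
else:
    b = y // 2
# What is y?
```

Trace:
`y = 27` → y = 27
`b = 28` → b = 28
`if y > b: ...` → y > b is False → no variable changes
`y = y + b` → y = 55
`if y > 48: ...` → y > 48 is True → b = 0
So y = 55

Answer: 55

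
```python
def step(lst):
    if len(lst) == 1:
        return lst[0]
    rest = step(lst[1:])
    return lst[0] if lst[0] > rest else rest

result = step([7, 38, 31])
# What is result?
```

Recursive max over [7, 38, 31] = 38

Answer: 38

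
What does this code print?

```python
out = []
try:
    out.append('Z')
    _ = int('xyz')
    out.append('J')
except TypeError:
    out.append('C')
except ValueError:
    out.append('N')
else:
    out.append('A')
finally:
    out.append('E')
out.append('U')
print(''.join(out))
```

Execution trace: 'Z' (try body) → 'N' (except ValueError) → 'E' (finally) → 'U' (after the try/except). Output: ZNEU

Answer: ZNEU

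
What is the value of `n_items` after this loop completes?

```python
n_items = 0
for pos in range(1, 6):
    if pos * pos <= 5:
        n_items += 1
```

Count numbers where pos² ≤ 5
`n_items` takes the values: 0 → 1 → 2

Answer: 2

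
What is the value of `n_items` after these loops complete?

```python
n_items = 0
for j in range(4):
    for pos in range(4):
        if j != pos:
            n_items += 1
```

4² - 4 (exclude diagonal)
`n_items` takes the values: 0 → 1 → 2 → 3 → 4 → 5 → 6 → 7 → 8 → 9 → 10 → 11 → 12

Answer: 12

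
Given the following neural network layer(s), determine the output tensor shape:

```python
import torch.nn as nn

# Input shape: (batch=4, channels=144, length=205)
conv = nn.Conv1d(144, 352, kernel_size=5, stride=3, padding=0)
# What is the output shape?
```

Input: (4, 144, 205) -> Output: (4, 352, 67)

Answer: (4, 352, 67)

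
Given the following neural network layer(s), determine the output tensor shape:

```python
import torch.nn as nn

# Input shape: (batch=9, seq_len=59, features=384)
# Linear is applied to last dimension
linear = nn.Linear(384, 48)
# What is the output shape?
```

Input: (9, 59, 384) -> Output: (9, 59, 48)

Answer: (9, 59, 48)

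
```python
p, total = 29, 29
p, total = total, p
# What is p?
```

Trace:
`p, total = 29, 29` → p = 29; total = 29
`p, total = total, p` → p = 29; total = 29
So p = 29

Answer: 29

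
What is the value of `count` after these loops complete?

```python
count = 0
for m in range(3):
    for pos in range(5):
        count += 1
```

3 * 5 = 15
`count` takes the values: 0 → 1 → 2 → 3 → 4 → 5 → 6 → 7 → 8 → 9 → 10 → 11 → 12 → 13 → 14 → 15

Answer: 15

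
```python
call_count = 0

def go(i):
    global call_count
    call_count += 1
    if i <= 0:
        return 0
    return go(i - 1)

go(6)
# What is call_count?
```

Linear recursion stepping by 1: 7 calls from i=6 down to ≤0.

Answer: 7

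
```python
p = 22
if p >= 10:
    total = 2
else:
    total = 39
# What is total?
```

Trace:
`p = 22` → p = 22
`if p >= 10: ...` → p >= 10 is True → total = 2
So total = 2

Answer: 2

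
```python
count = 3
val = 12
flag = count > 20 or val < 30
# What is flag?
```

Trace:
`count = 3` → count = 3
`val = 12` → val = 12
`flag = count > 20 or val < 30` → flag = True
So flag = True

Answer: True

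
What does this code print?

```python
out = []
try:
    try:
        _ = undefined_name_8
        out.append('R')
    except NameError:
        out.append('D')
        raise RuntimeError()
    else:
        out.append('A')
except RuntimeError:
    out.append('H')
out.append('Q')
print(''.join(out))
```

Execution trace: 'D' (inner except NameError) → 'H' (outer except RuntimeError) → 'Q' (after the try/except). Output: DHQ

Answer: DHQ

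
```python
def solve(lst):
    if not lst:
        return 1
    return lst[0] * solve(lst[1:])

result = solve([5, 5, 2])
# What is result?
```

Product over [5, 5, 2] = 5 * 5 * 2 = 50

Answer: 50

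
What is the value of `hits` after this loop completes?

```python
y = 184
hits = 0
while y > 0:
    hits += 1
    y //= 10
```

Count digits by repeated division by 10
`hits` takes the values: 0 → 1 → 2 → 3

Answer: 3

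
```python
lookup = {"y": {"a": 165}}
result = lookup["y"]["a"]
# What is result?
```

Trace:
`lookup = {"y": {"a": 165}}` → lookup = {'y': {'a': 165}}
`result = lookup["y"]["a"]` → result = 165
So result = 165

Answer: 165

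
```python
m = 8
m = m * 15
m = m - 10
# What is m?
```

Trace:
`m = 8` → m = 8
`m = m * 15` → m = 120
`m = m - 10` → m = 110
So m = 110

Answer: 110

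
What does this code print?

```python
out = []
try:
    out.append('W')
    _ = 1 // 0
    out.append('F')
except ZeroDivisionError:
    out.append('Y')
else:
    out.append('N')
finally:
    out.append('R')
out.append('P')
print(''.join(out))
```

Execution trace: 'W' (try body) → 'Y' (except ZeroDivisionError) → 'R' (finally) → 'P' (after the try/except). Output: WYRP

Answer: WYRP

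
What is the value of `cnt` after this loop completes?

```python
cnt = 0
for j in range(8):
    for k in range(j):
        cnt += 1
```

Triangle number: 0+1+2+...+7
`cnt` takes the values: 0 → 1 → 2 → 3 → 4 → 5 → 6 → 7 → 8 → 9 → 10 → 11 → 12 → 13 → 14 → 15 → 16 → 17 → 18 → 19 → 20 → 21 → 22 → 23 → 24 → 25 → 26 → 27 → 28

Answer: 28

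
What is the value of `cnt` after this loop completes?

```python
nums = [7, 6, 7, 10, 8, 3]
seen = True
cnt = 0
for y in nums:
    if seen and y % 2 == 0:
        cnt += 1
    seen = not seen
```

Count even values at even positions
`cnt` takes the values: 0 → 1

Answer: 1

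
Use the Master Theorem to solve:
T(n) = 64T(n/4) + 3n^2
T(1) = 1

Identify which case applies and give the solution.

a=64, b=4, f(n)=3n^2. log_4(64) = 3. Since c=2 < 3, Case 1 applies: T(n) = Θ(n^log_b(a)) = O(n^3).

Answer: O(n^3) - Case 1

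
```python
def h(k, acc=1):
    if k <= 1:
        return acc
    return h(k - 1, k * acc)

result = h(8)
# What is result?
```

Accumulator trace (n, acc): (8, 1) -> (7, 8) -> (6, 56) -> (5, 336) -> (4, 1680) -> (3, 6720) -> (2, 20160) -> (1, 40320) -> return 40320

Answer: 40320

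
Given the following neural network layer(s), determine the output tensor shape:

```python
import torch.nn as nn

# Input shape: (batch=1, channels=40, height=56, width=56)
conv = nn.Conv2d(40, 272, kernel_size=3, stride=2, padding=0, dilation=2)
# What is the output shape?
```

Input: (1, 40, 56, 56) -> Output: (1, 272, 26, 26)

Answer: (1, 272, 26, 26)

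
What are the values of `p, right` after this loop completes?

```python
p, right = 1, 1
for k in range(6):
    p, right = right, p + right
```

Fibonacci: after 6 iterations
`p, right` takes the values: (1, 1) → (1, 2) → (2, 3) → (3, 5) → (5, 8) → (8, 13) → (13, 21)

Answer: 13, 21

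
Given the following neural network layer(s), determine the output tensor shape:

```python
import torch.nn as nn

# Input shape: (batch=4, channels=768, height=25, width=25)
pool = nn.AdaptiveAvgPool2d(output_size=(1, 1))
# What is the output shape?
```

Input: (4, 768, 25, 25) -> Output: (4, 768, 1, 1)

Answer: (4, 768, 1, 1)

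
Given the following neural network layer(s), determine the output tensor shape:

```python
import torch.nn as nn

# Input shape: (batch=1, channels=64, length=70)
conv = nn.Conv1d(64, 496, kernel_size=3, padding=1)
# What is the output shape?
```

Input: (1, 64, 70) -> Output: (1, 496, 70)

Answer: (1, 496, 70)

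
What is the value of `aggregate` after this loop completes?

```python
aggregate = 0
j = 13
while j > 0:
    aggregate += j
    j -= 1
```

Sum 13 down to 1
`aggregate` takes the values: 0 → 13 → 25 → 36 → 46 → 55 → 63 → 70 → 76 → 81 → 85 → 88 → 90 → 91

Answer: 91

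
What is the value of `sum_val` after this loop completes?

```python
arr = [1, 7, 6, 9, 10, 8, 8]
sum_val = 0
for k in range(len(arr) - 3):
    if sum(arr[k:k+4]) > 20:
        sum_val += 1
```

Count windows with sum > 20
`sum_val` takes the values: 0 → 1 → 2 → 3 → 4

Answer: 4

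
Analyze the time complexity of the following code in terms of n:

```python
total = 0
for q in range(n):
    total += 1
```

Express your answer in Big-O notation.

Each loop level contributes: n. Multiplying the contributions gives O(n).

Answer: O(n)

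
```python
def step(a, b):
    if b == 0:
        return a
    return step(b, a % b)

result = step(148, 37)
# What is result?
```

step(148, 37) -> step(37, 0) -> 37

Answer: 37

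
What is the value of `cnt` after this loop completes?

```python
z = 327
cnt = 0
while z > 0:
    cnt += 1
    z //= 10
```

Count digits by repeated division by 10
`cnt` takes the values: 0 → 1 → 2 → 3

Answer: 3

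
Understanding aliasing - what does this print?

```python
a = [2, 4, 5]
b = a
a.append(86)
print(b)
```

Key concept: basic list aliasing.
Step by step:
`a = [2, 4, 5]` → a = [2, 4, 5]
`b = a` → b = [2, 4, 5] (same object as a)
`a.append(86)` → a = [2, 4, 5, 86] (same object as b); b = [2, 4, 5, 86] (same object as a)
`print(b)` → prints [2, 4, 5, 86]

Answer: [2, 4, 5, 86]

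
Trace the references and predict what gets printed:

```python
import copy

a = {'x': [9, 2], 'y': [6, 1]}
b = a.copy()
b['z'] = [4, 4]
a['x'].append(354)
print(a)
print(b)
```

Key concept: shallow copy of dict with mutable values.
Step by step:
`a = {'x': [9, 2], 'y': [6, 1]}` → a = {'x': [9, 2], 'y': [6, 1]}
`b = a.copy()` → b = {'x': [9, 2], 'y': [6, 1]}
`b['z'] = [4, 4]` → b = {'x': [9, 2], 'y': [6, 1], 'z': [4, 4]}
`a['x'].append(354)` → a = {'x': [9, 2, 354], 'y': [6, 1]}; b = {'x': [9, 2, 354], 'y': [6, 1], 'z': [4, 4]}
`print(a)` → prints {'x': [9, 2, 354], 'y': [6, 1]}
`print(b)` → prints {'x': [9, 2, 354], 'y': [6, 1], 'z': [4, 4]}

Answer:
{'x': [9, 2, 354], 'y': [6, 1]}
{'x': [9, 2, 354], 'y': [6, 1], 'z': [4, 4]}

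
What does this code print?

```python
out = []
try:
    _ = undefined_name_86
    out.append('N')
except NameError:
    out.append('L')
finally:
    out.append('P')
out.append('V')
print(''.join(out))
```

Execution trace: 'L' (except NameError) → 'P' (finally) → 'V' (after the try/except). Output: LPV

Answer: LPV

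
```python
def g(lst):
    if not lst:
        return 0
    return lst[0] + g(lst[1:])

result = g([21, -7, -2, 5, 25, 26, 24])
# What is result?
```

21 + (-7) + (-2) + 5 + 25 + 26 + 24 + 0 = 92

Answer: 92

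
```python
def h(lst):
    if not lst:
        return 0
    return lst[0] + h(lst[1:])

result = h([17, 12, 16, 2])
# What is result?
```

17 + 12 + 16 + 2 + 0 = 47

Answer: 47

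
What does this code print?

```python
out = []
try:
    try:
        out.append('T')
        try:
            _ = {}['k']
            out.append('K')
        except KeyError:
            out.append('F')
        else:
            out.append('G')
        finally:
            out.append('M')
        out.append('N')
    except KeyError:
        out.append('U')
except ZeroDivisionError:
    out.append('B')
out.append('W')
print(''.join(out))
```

Execution trace: 'T' (try body) → 'F' (inner except KeyError) → 'M' (inner finally) → 'N' (try body, no exception) → 'W' (after the try/except). Output: TFMNW

Answer: TFMNW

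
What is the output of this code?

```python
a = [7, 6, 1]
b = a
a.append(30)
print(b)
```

Key concept: basic list aliasing.
Step by step:
`a = [7, 6, 1]` → a = [7, 6, 1]
`b = a` → b = [7, 6, 1] (same object as a)
`a.append(30)` → a = [7, 6, 1, 30] (same object as b); b = [7, 6, 1, 30] (same object as a)
`print(b)` → prints [7, 6, 1, 30]

Answer: [7, 6, 1, 30]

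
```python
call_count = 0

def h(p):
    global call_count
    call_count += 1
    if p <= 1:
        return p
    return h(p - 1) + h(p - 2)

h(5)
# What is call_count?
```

Calls(p) = 1 + Calls(p-1) + Calls(p-2); Calls(0)=Calls(1)=1. For p=5 this gives 15.

Answer: 15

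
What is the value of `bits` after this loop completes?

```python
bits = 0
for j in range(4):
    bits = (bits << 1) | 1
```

Build 4 consecutive 1-bits: 0b1111
`bits` takes the values: 0 → 1 → 3 → 7 → 15

Answer: 15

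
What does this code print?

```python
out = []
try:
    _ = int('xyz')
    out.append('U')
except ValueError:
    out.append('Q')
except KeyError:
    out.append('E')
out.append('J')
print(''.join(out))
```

Execution trace: 'Q' (except ValueError) → 'J' (after the try/except). Output: QJ

Answer: QJ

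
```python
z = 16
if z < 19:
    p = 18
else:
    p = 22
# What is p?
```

Trace:
`z = 16` → z = 16
`if z < 19: ...` → z < 19 is True → p = 18
So p = 18

Answer: 18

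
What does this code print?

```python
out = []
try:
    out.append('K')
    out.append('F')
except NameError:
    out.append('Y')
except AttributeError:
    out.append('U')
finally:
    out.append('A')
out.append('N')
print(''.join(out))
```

Execution trace: 'K' (try body) → 'F' (try body, no exception) → 'A' (finally) → 'N' (after the try/except). Output: KFAN

Answer: KFAN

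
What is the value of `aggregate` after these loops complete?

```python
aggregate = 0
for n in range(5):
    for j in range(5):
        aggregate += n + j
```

Sum of all n+j for n,j in 5x5
`aggregate` takes the values: 0 → 1 → 3 → 6 → 10 → 11 → 13 → 16 → 20 → 25 → 27 → 30 → 34 → 39 → 45 → 48 → 52 → 57 → 63 → 70 → 74 → 79 → 85 → 92 → 100

Answer: 100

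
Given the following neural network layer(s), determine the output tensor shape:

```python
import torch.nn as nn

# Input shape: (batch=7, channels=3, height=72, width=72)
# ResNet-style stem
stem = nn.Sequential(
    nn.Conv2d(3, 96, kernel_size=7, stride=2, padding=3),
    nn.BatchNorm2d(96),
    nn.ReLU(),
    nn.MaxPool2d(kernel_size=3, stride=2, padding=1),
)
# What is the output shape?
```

Input: (7, 3, 72, 72) -> after Conv2d 7x7 stride=2: (7, 96, 36, 36) -> Output: (7, 96, 18, 18)

Answer: (7, 96, 18, 18)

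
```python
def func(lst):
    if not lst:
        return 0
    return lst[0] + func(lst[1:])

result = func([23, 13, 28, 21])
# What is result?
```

23 + 13 + 28 + 21 + 0 = 85

Answer: 85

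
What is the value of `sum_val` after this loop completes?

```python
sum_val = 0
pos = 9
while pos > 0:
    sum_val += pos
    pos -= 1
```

Sum 9 down to 1
`sum_val` takes the values: 0 → 9 → 17 → 24 → 30 → 35 → 39 → 42 → 44 → 45

Answer: 45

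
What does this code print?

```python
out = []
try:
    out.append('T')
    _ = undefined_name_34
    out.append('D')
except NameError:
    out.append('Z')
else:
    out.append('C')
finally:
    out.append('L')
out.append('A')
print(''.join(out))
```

Execution trace: 'T' (try body) → 'Z' (except NameError) → 'L' (finally) → 'A' (after the try/except). Output: TZLA

Answer: TZLA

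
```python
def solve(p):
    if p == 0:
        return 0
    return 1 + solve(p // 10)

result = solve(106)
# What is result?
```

Count of digits of 106: 3

Answer: 3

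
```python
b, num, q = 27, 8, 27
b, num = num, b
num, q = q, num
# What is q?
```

Trace:
`b, num, q = 27, 8, 27` → b = 27; num = 8; q = 27
`b, num = num, b` → b = 8; num = 27
`num, q = q, num` → num = 27; q = 27
So q = 27

Answer: 27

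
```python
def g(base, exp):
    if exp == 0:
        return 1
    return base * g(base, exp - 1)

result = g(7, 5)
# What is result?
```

g(7, 5) = 7 * 7 * 7 * 7 * 7 = 16807

Answer: 16807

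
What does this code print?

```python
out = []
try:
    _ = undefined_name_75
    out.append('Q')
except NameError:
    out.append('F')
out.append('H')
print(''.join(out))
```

Execution trace: 'F' (except NameError) → 'H' (after the try/except). Output: FH

Answer: FH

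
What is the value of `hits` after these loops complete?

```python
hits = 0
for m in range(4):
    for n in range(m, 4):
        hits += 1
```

Upper triangle: 4 + 3 + ... + 1
`hits` takes the values: 0 → 1 → 2 → 3 → 4 → 5 → 6 → 7 → 8 → 9 → 10

Answer: 10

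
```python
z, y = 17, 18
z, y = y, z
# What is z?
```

Trace:
`z, y = 17, 18` → z = 17; y = 18
`z, y = y, z` → z = 18; y = 17
So z = 18

Answer: 18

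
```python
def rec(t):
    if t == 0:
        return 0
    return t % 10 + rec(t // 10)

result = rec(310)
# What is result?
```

Sum of digits of 310: 0 + 1 + 3 = 4

Answer: 4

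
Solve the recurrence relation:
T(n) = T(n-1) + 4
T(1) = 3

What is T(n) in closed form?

Unrolling: T(n) = T(1) + 4·(n-1) = 3 + 4(n-1) = 4n - 1.

Answer: T(n) = 4n - 1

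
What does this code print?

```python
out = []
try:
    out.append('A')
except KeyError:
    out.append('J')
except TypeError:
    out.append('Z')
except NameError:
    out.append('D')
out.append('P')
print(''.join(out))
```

Execution trace: 'A' (try body, no exception) → 'P' (after the try/except). Output: AP

Answer: AP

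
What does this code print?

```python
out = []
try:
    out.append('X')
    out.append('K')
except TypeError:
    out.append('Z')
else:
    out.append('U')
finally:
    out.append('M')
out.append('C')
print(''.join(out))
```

Execution trace: 'X' (try body) → 'K' (try body, no exception) → 'U' (else) → 'M' (finally) → 'C' (after the try/except). Output: XKUMC

Answer: XKUMC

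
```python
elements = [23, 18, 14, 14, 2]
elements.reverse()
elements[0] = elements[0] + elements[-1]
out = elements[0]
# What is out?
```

Trace:
`elements = [23, 18, 14, 14, 2]` → elements = [23, 18, 14, 14, 2]
`elements.reverse()` → elements = [2, 14, 14, 18, 23]
`elements[0] = elements[0] + elements[-1]` → elements = [25, 14, 14, 18, 23]
`out = elements[0]` → out = 25
So out = 25

Answer: 25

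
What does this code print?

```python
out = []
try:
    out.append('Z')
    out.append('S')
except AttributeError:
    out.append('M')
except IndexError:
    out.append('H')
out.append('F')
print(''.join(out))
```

Execution trace: 'Z' (try body) → 'S' (try body, no exception) → 'F' (after the try/except). Output: ZSF

Answer: ZSF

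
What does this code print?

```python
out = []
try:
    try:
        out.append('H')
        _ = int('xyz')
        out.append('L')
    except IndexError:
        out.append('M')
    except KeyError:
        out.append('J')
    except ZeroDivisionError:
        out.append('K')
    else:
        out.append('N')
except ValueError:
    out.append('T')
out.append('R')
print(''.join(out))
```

Execution trace: 'H' (try body) → 'T' (outer except ValueError) → 'R' (after the try/except). Output: HTR

Answer: HTR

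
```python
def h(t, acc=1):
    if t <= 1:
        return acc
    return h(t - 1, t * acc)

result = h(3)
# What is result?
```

Accumulator trace (n, acc): (3, 1) -> (2, 3) -> (1, 6) -> return 6

Answer: 6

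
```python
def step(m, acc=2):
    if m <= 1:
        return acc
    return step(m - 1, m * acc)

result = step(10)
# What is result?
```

Accumulator trace (n, acc): (10, 2) -> (9, 20) -> (8, 180) -> (7, 1440) -> (6, 10080) -> (5, 60480) -> (4, 302400) -> (3, 1209600) -> (2, 3628800) -> (1, 7257600) -> return 7257600

Answer: 7257600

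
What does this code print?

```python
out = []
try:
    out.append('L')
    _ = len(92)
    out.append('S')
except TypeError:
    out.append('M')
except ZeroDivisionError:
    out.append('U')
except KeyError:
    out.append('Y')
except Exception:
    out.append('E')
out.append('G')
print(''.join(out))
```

Execution trace: 'L' (try body) → 'M' (except TypeError) → 'G' (after the try/except). Output: LMG

Answer: LMG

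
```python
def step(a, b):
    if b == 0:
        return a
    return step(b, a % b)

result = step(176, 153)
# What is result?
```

step(176, 153) -> step(153, 23) -> step(23, 15) -> step(15, 8) -> step(8, 7) -> step(7, 1) -> step(1, 0) -> 1

Answer: 1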